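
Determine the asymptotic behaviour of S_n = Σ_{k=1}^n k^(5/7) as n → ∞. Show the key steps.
S_n ~ (7/12) · n^(12/7)

Integral comparison: Σ_{k=1}^n k^(5/7) = ∫_0^n x^(5/7) dx + O(n^(5/7)). The integral is n^(1 + 5/7) / (1 + 5/7) = n^((5+7)/7) / ((5+7)/7) = (7/12) · n^(12/7).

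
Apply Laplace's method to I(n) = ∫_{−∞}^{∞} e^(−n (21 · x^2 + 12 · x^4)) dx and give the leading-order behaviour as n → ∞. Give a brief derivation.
I(n) ~ sqrt(π/(21n))

φ(x) = 21 · x^2 + 12 · x^4 has its unique global minimum at x* = 0 (since φ'(x) = 42x + 48x^3 = 0 only at x = 0 for real x with both coefficients positive, and φ → ∞ as |x| → ∞). At x* = 0, φ(0) = 0 and φ''(0) = 42. Laplace's method then gives
  I(n) ~ sqrt(2π / (n · φ''(0))) · e^(−n φ(0)) = sqrt(2π / (42n)) = sqrt(π/(21n)).
The 12 · x^4 term contributes only at subleading order (an O(1/n) relative correction).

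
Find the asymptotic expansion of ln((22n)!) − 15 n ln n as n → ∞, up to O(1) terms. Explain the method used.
ln((22n)!) − 15 n ln n = 7 n ln n + 22(ln 22 − 1) n + (1/2) ln(2π·22n) + O(1/n)

Stirling: ln((22n)!) = 22n ln(22n) − 22n + (1/2) ln(2π·22n) + O(1/n).
Expand 22n ln(22n) = 22n (ln n + ln 22) = 22n ln n + 22n ln 22.
Subtract 15n ln n: leading term is (22 − 15) n ln n = 7 n ln n. The next term is 22n ln 22 − 22n = 22(ln 22 − 1) n. Then the (1/2) ln(2π·22n) correction.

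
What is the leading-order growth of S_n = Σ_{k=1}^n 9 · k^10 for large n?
S_n ~ 9 · n^11 / 11

By integral comparison (Euler-Maclaurin), Σ_{k=1}^n 9 · k^10 = 9 · ∫_0^n x^10 dx + O(n^10) = 9 · n^11/11 + O(n^10). (Equivalently, Faulhaber's formula gives the same leading term.)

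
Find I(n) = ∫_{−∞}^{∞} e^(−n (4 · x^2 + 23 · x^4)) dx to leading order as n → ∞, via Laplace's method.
I(n) ~ sqrt(π/(4n))

φ(x) = 4 · x^2 + 23 · x^4 has its unique global minimum at x* = 0 (since φ'(x) = 8x + 92x^3 = 0 only at x = 0 for real x with both coefficients positive, and φ → ∞ as |x| → ∞). At x* = 0, φ(0) = 0 and φ''(0) = 8. Laplace's method then gives
  I(n) ~ sqrt(2π / (n · φ''(0))) · e^(−n φ(0)) = sqrt(2π / (8n)) = sqrt(π/(4n)).
The 23 · x^4 term contributes only at subleading order (an O(1/n) relative correction).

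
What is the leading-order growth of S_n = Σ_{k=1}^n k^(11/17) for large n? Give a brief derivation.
S_n ~ (17/28) · n^(28/17)

Integral comparison: Σ_{k=1}^n k^(11/17) = ∫_0^n x^(11/17) dx + O(n^(11/17)). The integral is n^(1 + 11/17) / (1 + 11/17) = n^((11+17)/17) / ((11+17)/17) = (17/28) · n^(28/17).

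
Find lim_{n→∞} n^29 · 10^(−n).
lim = 0

Exponentials with base > 1 dominate every fixed polynomial: for any fixed c, n^c / 10^n → 0 as n → ∞ (e.g. by the ratio test, or by writing 10^n = e^(n ln 10) and noting e^(n ln 10) / n^c → ∞). Hence n^29 · 10^(−n) = n^29 / 10^n → 0.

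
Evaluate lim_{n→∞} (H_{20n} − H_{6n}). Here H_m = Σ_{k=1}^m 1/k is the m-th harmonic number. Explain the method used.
lim = ln(20/6) = ln(10/3)

Euler-Maclaurin gives H_m = ln m + γ + 1/(2m) + O(1/m^2). The γ and O(1/m) terms cancel in the difference:
  H_{20n} − H_{6n} = ln(20n) − ln(6n) + O(1/n) = ln(20/6) + O(1/n).
Hence the limit is ln(20/6) = ln(10/3).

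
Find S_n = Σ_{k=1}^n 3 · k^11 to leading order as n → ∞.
S_n ~ n^12 / 4

By integral comparison (Euler-Maclaurin), Σ_{k=1}^n 3 · k^11 = 3 · ∫_0^n x^11 dx + O(n^11) = 3 · n^12/12 = n^12 / 4 + O(n^11). (Equivalently, Faulhaber's formula gives the same leading term.)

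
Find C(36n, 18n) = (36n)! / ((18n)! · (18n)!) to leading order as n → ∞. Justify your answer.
C(36n, 18n) ~ (4)^(18n) · sqrt(1/(π·18n))

Write N = 18n. Apply Stirling to each factorial:
  (2N)! ~ sqrt(2π·2N) · (2N/e)^(2N),
  N! ~ sqrt(2π N) · (N/e)^N,
  (1N)! ~ sqrt(2π·1N) · (1N/e)^(1N).
The exponential factors combine to (2N)^(2N) / (N^N · (1N)^(1N)) = 2^(2N)/1^(1N) = (2^2/1^1)^N = (4)^N.
The square-root prefactors combine to sqrt(2π·2N) / (sqrt(2π N)·sqrt(2π·1N)) = sqrt(2 / (2π·1·N)) = sqrt(1/(π·18n)).
Substituting N = 18n: C(36n, 18n) ~ (4)^(18n) · sqrt(1/(π·18n)).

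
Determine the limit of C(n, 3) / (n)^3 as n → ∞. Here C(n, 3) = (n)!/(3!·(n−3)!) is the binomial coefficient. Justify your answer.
lim = 1/3! = 1/6

With N = n → ∞: C(N, 3) / N^3 = [N(N−1)…(N−2)] / (3! · N^3) = (1/3!) · 1 · (1 − 1/n) · (1 − 2/n). Each factor → 1 as N → ∞, so the limit is 1/3! = 1/6.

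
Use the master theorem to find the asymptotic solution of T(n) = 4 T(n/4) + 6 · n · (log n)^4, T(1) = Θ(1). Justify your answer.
T(n) = Θ(n · (log n)^5)

Here log_4 4 = 1 and f(n) = 6 · n · (log n)^4 = Θ(n^(log_4 4) · (log n)^4). This is the extended Case 2 of the master theorem (f matches the critical exponent up to log factors), giving T(n) = Θ(n^(log_4 4) · (log n)^(4+1)) = Θ(n · (log n)^5).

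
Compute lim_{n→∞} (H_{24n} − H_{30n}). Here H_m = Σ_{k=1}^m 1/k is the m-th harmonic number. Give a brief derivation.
lim = ln(24/30) = ln(4/5)

Euler-Maclaurin gives H_m = ln m + γ + 1/(2m) + O(1/m^2). The γ and O(1/m) terms cancel in the difference:
  H_{24n} − H_{30n} = ln(24n) − ln(30n) + O(1/n) = ln(24/30) + O(1/n).
Hence the limit is ln(24/30) = ln(4/5).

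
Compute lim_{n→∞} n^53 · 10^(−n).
lim = 0

Exponentials with base > 1 dominate every fixed polynomial: for any fixed c, n^c / 10^n → 0 as n → ∞ (e.g. by the ratio test, or by writing 10^n = e^(n ln 10) and noting e^(n ln 10) / n^c → ∞). Hence n^53 · 10^(−n) = n^53 / 10^n → 0.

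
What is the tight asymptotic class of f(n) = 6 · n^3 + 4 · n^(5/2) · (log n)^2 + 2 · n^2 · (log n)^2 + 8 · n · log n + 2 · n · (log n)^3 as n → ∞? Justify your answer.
f(n) ∈ Θ(n^3)

Compare the terms by growth order. For large n, n^a · (log n)^b dominates n^a' · (log n)^b' iff a > a', or (a = a' and b > b'). Ranking the 5 terms shows the dominant one is 6 · n^3. Hence f(n) ∈ Θ(n^3).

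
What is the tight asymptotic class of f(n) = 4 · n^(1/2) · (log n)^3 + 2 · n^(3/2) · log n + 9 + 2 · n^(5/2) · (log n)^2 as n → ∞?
f(n) ∈ Θ(n^(5/2) · (log n)^2)

Compare the terms by growth order. For large n, n^a · (log n)^b dominates n^a' · (log n)^b' iff a > a', or (a = a' and b > b'). Ranking the 4 terms shows the dominant one is 2 · n^(5/2) · (log n)^2. Hence f(n) ∈ Θ(n^(5/2) · (log n)^2).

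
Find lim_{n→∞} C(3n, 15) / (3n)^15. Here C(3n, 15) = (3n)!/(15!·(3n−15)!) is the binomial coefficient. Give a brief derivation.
lim = 1/15! = 1/1307674368000

With N = 3n → ∞: C(N, 15) / N^15 = [N(N−1)…(N−14)] / (15! · N^15) = (1/15!) · 1 · (1 − 1/(3n)) · … · (1 − 14/(3n)). Each factor → 1 as N → ∞, so the limit is 1/15! = 1/1307674368000.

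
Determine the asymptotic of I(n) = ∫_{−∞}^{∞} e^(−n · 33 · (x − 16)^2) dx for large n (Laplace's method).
I(n) = sqrt(π/(33n))

Here φ(x) = 33 · (x − 16)^2 has its unique minimum at x* = 16 with φ(x*) = 0 and φ''(x*) = 66. Laplace's method gives
  I(n) ~ e^(−n φ(x*)) · sqrt(2π / (n · φ''(x*))) = sqrt(2π / (66n)) = sqrt(π/(33n)).
This is exact: substituting u = (x − 16)·sqrt(33n) gives I(n) = (1/sqrt(33n)) ∫_{−∞}^{∞} e^(−u^2) du = sqrt(π/(33n)).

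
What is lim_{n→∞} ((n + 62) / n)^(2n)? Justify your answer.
lim = e^124

Rewrite as (1 + 62/n)^(2n). By the standard limit (1 + x/n)^n → e^x, we have (1 + 62/n)^n → e^62, and raising to the 2nd power gives e^124.
More precisely, ln[(1 + 62/n)^(2n)] = 2n · ln(1 + 62/n) = 2n · (62/n + O(1/n^2)) = 124 + O(1/n) → 124.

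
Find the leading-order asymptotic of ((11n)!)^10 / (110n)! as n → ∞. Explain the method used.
((11n)!)^10/(110n)! ~ ((2π·11n)^(9/2) / sqrt(10)) · 10^(−10·11n)  →  0

Write N = 11n. Stirling: N! ~ sqrt(2π N)(N/e)^N and (10N)! ~ sqrt(2π·10N)·(10N/e)^(10N).
  (N!)^10/(10N)! ~ (2π N)^(10/2) (N/e)^(10N) / [sqrt(2π·10N) (10N/e)^(10N)]
     = (2π N)^(10/2) / sqrt(2π·10N) · (N/(10N))^(10N)
     = (2π N)^((10−1)/2) / sqrt(10) · 10^(−10N).
Since 10^10 > 1, the factor 10^(−10N) decays exponentially, so the ratio → 0. Substituting N = 11n gives the stated form.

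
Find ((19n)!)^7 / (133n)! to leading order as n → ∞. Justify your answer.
((19n)!)^7/(133n)! ~ ((2π·19n)^(6/2) / sqrt(7)) · 7^(−7·19n)  →  0

Write N = 19n. Stirling: N! ~ sqrt(2π N)(N/e)^N and (7N)! ~ sqrt(2π·7N)·(7N/e)^(7N).
  (N!)^7/(7N)! ~ (2π N)^(7/2) (N/e)^(7N) / [sqrt(2π·7N) (7N/e)^(7N)]
     = (2π N)^(7/2) / sqrt(2π·7N) · (N/(7N))^(7N)
     = (2π N)^((7−1)/2) / sqrt(7) · 7^(−7N).
Since 7^7 > 1, the factor 7^(−7N) decays exponentially, so the ratio → 0. Substituting N = 19n gives the stated form.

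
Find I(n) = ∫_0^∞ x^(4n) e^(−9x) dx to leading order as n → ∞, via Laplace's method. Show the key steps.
I(n) ~ (sqrt(2π·4n) / 9) · (4n/(9e))^(4n)

Write the integrand as exp(4n ln x − 9x) and set f(x) = 4n ln x − 9x. Then f'(x) = 4n/x − 9 = 0 at x* = 4n/9, and f''(x*) = −4n/x*^2 = −9^2/(4n). Laplace's method (interior maximum) gives
  I(n) ~ e^(f(x*)) · sqrt(2π / |f''(x*)|)
        = exp(4n ln(4n/9) − 4n) · sqrt(2π · 4n / 9^2)
        = (4n/9)^(4n) e^(−4n) · sqrt(2π·4n) / 9
        = (sqrt(2π·4n) / 9) · (4n/(9e))^(4n).
This matches Γ(4n+1)/9^(4n+1) with Stirling applied to Γ.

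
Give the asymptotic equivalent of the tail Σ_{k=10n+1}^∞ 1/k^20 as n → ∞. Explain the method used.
Σ_{k>10n} 1/k^20 ~ 1/(19 · (10n)^19)

Compare to the integral: ∫_{10n}^∞ x^(−20) dx = [−x^(−19)/19]_{10n}^∞ = 1/((20−1)·(10n)^19). Euler-Maclaurin then gives
  Σ_{k>10n} 1/k^20 = ∫_{10n}^∞ dx/x^20 − 1/(2·(10n)^20) + O(1/(10n)^21).
(Equivalently this is ζ(20) − Σ_{k≤10n} 1/k^20.)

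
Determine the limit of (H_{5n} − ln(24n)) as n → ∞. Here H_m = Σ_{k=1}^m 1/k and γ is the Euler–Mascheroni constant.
lim = ln(5/24) + γ

By Euler-Maclaurin, H_m = ln m + γ + O(1/m). So
  H_{5n} − ln(24n) = ln(5n) + γ − ln(24n) + O(1/n)
                       = ln(5/24) + γ + O(1/n).
Hence the limit is ln(5/24) + γ.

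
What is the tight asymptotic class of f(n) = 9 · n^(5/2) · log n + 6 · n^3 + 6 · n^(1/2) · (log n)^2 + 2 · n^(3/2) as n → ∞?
f(n) ∈ Θ(n^3)

Compare the terms by growth order. For large n, n^a · (log n)^b dominates n^a' · (log n)^b' iff a > a', or (a = a' and b > b'). Ranking the 4 terms shows the dominant one is 6 · n^3. Hence f(n) ∈ Θ(n^3).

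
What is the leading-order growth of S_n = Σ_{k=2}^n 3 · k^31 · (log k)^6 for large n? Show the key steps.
S_n ~ 3 · n^32 · (log n)^6 / 32

By integral comparison, S_n = ∫_1^n 3 · x^31 · (log x)^6 dx + O(n^31 · (log n)^6). For the integral, the leading term of ∫_1^n x^31 (log x)^6 dx is n^32/32 · (log n)^6 (by repeated integration by parts; each step lowers the log-exponent and produces a relatively O(1/log n) correction). Hence S_n ~ 3 · n^32 · (log n)^6 / 32.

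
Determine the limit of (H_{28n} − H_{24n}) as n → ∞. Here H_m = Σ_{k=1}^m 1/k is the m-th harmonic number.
lim = ln(28/24) = ln(7/6)

Euler-Maclaurin gives H_m = ln m + γ + 1/(2m) + O(1/m^2). The γ and O(1/m) terms cancel in the difference:
  H_{28n} − H_{24n} = ln(28n) − ln(24n) + O(1/n) = ln(28/24) + O(1/n).
Hence the limit is ln(28/24) = ln(7/6).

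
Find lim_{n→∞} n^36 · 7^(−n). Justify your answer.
lim = 0

Exponentials with base > 1 dominate every fixed polynomial: for any fixed c, n^c / 7^n → 0 as n → ∞ (e.g. by the ratio test, or by writing 7^n = e^(n ln 7) and noting e^(n ln 7) / n^c → ∞). Hence n^36 · 7^(−n) = n^36 / 7^n → 0.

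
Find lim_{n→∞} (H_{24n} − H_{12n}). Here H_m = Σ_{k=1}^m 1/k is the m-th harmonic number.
lim = ln(24/12) = ln 2

Euler-Maclaurin gives H_m = ln m + γ + 1/(2m) + O(1/m^2). The γ and O(1/m) terms cancel in the difference:
  H_{24n} − H_{12n} = ln(24n) − ln(12n) + O(1/n) = ln(24/12) + O(1/n).
Hence the limit is ln(24/12) = ln 2.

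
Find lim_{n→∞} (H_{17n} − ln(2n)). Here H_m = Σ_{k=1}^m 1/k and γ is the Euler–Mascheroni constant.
lim = ln(17/2) + γ

By Euler-Maclaurin, H_m = ln m + γ + O(1/m). So
  H_{17n} − ln(2n) = ln(17n) + γ − ln(2n) + O(1/n)
                       = ln(17/2) + γ + O(1/n).
Hence the limit is ln(17/2) + γ.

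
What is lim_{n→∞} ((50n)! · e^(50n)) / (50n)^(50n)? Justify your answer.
lim = ∞

Stirling: (50n)! ~ sqrt(2π·50n) · (50n/e)^(50n). Hence
  (50n)! · e^(50n) / (50n)^(50n) ~ sqrt(2π·50n) = sqrt(2π·50) · sqrt(n) → ∞.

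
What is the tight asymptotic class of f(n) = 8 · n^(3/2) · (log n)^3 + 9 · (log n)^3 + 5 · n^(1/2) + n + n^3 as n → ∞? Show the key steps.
f(n) ∈ Θ(n^3)

Compare the terms by growth order. For large n, n^a · (log n)^b dominates n^a' · (log n)^b' iff a > a', or (a = a' and b > b'). Ranking the 5 terms shows the dominant one is n^3. Hence f(n) ∈ Θ(n^3).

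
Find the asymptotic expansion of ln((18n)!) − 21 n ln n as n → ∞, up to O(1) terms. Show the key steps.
ln((18n)!) − 21 n ln n = −3 n ln n + 18(ln 18 − 1) n + (1/2) ln(2π·18n) + O(1/n)

Stirling: ln((18n)!) = 18n ln(18n) − 18n + (1/2) ln(2π·18n) + O(1/n).
Expand 18n ln(18n) = 18n (ln n + ln 18) = 18n ln n + 18n ln 18.
Subtract 21n ln n: leading term is (18 − 21) n ln n = −3 n ln n. The next term is 18n ln 18 − 18n = 18(ln 18 − 1) n. Then the (1/2) ln(2π·18n) correction.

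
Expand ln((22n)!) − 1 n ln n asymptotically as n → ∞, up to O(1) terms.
ln((22n)!) − 1 n ln n = 21 n ln n + 22(ln 22 − 1) n + (1/2) ln(2π·22n) + O(1/n)

Stirling: ln((22n)!) = 22n ln(22n) − 22n + (1/2) ln(2π·22n) + O(1/n).
Expand 22n ln(22n) = 22n (ln n + ln 22) = 22n ln n + 22n ln 22.
Subtract 1n ln n: leading term is (22 − 1) n ln n = 21 n ln n. The next term is 22n ln 22 − 22n = 22(ln 22 − 1) n. Then the (1/2) ln(2π·22n) correction.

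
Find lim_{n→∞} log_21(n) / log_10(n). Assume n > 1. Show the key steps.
lim = ln(10) / ln(21) = log_21(10)

Change of base: log_21(n) = ln n / ln 21 and log_10(n) = ln n / ln 10. The ratio is (ln n / ln 21) · (ln 10 / ln n) = ln 10 / ln 21, a constant independent of n. So the limit is ln 10 / ln 21 = log_21(10).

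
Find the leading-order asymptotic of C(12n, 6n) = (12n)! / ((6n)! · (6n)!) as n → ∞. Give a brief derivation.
C(12n, 6n) ~ (4)^(6n) · sqrt(1/(π·6n))

Write N = 6n. Apply Stirling to each factorial:
  (2N)! ~ sqrt(2π·2N) · (2N/e)^(2N),
  N! ~ sqrt(2π N) · (N/e)^N,
  (1N)! ~ sqrt(2π·1N) · (1N/e)^(1N).
The exponential factors combine to (2N)^(2N) / (N^N · (1N)^(1N)) = 2^(2N)/1^(1N) = (2^2/1^1)^N = (4)^N.
The square-root prefactors combine to sqrt(2π·2N) / (sqrt(2π N)·sqrt(2π·1N)) = sqrt(2 / (2π·1·N)) = sqrt(1/(π·6n)).
Substituting N = 6n: C(12n, 6n) ~ (4)^(6n) · sqrt(1/(π·6n)).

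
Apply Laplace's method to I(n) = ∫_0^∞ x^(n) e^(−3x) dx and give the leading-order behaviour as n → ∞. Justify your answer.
I(n) ~ (sqrt(2π·n) / 3) · (n/(3e))^(n)

Write the integrand as exp(n ln x − 3x) and set f(x) = n ln x − 3x. Then f'(x) = n/x − 3 = 0 at x* = n/3, and f''(x*) = −n/x*^2 = −3^2/(n). Laplace's method (interior maximum) gives
  I(n) ~ e^(f(x*)) · sqrt(2π / |f''(x*)|)
        = exp(n ln(n/3) − n) · sqrt(2π · n / 3^2)
        = (n/3)^(n) e^(−n) · sqrt(2π·n) / 3
        = (sqrt(2π·n) / 3) · (n/(3e))^(n).
This matches Γ(n+1)/3^(n+1) with Stirling applied to Γ.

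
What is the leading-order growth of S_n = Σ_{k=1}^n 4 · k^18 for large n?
S_n ~ 4 · n^19 / 19

By integral comparison (Euler-Maclaurin), Σ_{k=1}^n 4 · k^18 = 4 · ∫_0^n x^18 dx + O(n^18) = 4 · n^19/19 + O(n^18). (Equivalently, Faulhaber's formula gives the same leading term.)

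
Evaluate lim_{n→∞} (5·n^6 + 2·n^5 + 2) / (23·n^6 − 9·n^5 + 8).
lim = 5/23

For large n the leading n^6 terms dominate both numerator and denominator. Dividing top and bottom by n^6, every other term tends to 0, leaving 5/23.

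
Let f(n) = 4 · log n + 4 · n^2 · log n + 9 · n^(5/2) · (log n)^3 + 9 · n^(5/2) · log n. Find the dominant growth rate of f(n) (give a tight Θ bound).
f(n) ∈ Θ(n^(5/2) · (log n)^3)

Compare the terms by growth order. For large n, n^a · (log n)^b dominates n^a' · (log n)^b' iff a > a', or (a = a' and b > b'). Ranking the 4 terms shows the dominant one is 9 · n^(5/2) · (log n)^3. Hence f(n) ∈ Θ(n^(5/2) · (log n)^3).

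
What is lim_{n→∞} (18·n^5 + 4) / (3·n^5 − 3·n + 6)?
lim = 18/3 = 6

For large n the leading n^5 terms dominate both numerator and denominator. Dividing top and bottom by n^5, every other term tends to 0, leaving 18/3 = 6.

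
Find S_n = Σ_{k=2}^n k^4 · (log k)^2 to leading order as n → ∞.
S_n ~ n^5 · (log n)^2 / 5

By integral comparison, S_n = ∫_1^n x^4 · (log x)^2 dx + O(n^4 · (log n)^2). For the integral, the leading term of ∫_1^n x^4 (log x)^2 dx is n^5/5 · (log n)^2 (by repeated integration by parts; each step lowers the log-exponent and produces a relatively O(1/log n) correction). Hence S_n ~ n^5 · (log n)^2 / 5.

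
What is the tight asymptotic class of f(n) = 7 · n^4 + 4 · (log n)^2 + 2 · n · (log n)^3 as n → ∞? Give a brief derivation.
f(n) ∈ Θ(n^4)

Compare the terms by growth order. For large n, n^a · (log n)^b dominates n^a' · (log n)^b' iff a > a', or (a = a' and b > b'). Ranking the 3 terms shows the dominant one is 7 · n^4. Hence f(n) ∈ Θ(n^4).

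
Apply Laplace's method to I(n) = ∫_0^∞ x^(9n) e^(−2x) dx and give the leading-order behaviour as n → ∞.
I(n) ~ (sqrt(2π·9n) / 2) · (9n/(2e))^(9n)

Write the integrand as exp(9n ln x − 2x) and set f(x) = 9n ln x − 2x. Then f'(x) = 9n/x − 2 = 0 at x* = 9n/2, and f''(x*) = −9n/x*^2 = −2^2/(9n). Laplace's method (interior maximum) gives
  I(n) ~ e^(f(x*)) · sqrt(2π / |f''(x*)|)
        = exp(9n ln(9n/2) − 9n) · sqrt(2π · 9n / 2^2)
        = (9n/2)^(9n) e^(−9n) · sqrt(2π·9n) / 2
        = (sqrt(2π·9n) / 2) · (9n/(2e))^(9n).
This matches Γ(9n+1)/2^(9n+1) with Stirling applied to Γ.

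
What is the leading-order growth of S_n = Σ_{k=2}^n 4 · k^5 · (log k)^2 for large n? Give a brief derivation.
S_n ~ 2 · n^6 · (log n)^2 / 3

By integral comparison, S_n = ∫_1^n 4 · x^5 · (log x)^2 dx + O(n^5 · (log n)^2). For the integral, the leading term of ∫_1^n x^5 (log x)^2 dx is n^6/6 · (log n)^2 (by repeated integration by parts; each step lowers the log-exponent and produces a relatively O(1/log n) correction). Hence S_n ~ 2 · n^6 · (log n)^2 / 3.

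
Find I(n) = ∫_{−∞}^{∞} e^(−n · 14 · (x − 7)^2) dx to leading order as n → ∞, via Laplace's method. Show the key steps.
I(n) = sqrt(π/(14n))

Here φ(x) = 14 · (x − 7)^2 has its unique minimum at x* = 7 with φ(x*) = 0 and φ''(x*) = 28. Laplace's method gives
  I(n) ~ e^(−n φ(x*)) · sqrt(2π / (n · φ''(x*))) = sqrt(2π / (28n)) = sqrt(π/(14n)).
This is exact: substituting u = (x − 7)·sqrt(14n) gives I(n) = (1/sqrt(14n)) ∫_{−∞}^{∞} e^(−u^2) du = sqrt(π/(14n)).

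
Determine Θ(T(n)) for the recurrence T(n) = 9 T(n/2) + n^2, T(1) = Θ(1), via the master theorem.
T(n) = Θ(n^(log_2 9))

Master theorem: compare f(n) = n^2 to n^(log_2 9) where log_2 9 ≈ 3.170. Since 2 < log_2 9, we have f(n) = O(n^(log_2 9 − ε)) for some ε > 0 — Case 1. Hence T(n) = Θ(n^(log_2 9)).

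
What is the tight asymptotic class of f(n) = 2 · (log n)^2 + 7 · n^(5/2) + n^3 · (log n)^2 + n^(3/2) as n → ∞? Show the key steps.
f(n) ∈ Θ(n^3 · (log n)^2)

Compare the terms by growth order. For large n, n^a · (log n)^b dominates n^a' · (log n)^b' iff a > a', or (a = a' and b > b'). Ranking the 4 terms shows the dominant one is n^3 · (log n)^2. Hence f(n) ∈ Θ(n^3 · (log n)^2).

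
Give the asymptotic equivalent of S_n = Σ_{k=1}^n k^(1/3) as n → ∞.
S_n ~ (3/4) · n^(4/3)

Integral comparison: Σ_{k=1}^n k^(1/3) = ∫_0^n x^(1/3) dx + O(n^(1/3)). The integral is n^(1 + 1/3) / (1 + 1/3) = n^((1+3)/3) / ((1+3)/3) = (3/4) · n^(4/3).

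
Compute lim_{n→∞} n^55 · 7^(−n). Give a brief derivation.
lim = 0

Exponentials with base > 1 dominate every fixed polynomial: for any fixed c, n^c / 7^n → 0 as n → ∞ (e.g. by the ratio test, or by writing 7^n = e^(n ln 7) and noting e^(n ln 7) / n^c → ∞). Hence n^55 · 7^(−n) = n^55 / 7^n → 0.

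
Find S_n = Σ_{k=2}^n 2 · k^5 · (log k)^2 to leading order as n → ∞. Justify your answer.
S_n ~ n^6 · (log n)^2 / 3

By integral comparison, S_n = ∫_1^n 2 · x^5 · (log x)^2 dx + O(n^5 · (log n)^2). For the integral, the leading term of ∫_1^n x^5 (log x)^2 dx is n^6/6 · (log n)^2 (by repeated integration by parts; each step lowers the log-exponent and produces a relatively O(1/log n) correction). Hence S_n ~ n^6 · (log n)^2 / 3.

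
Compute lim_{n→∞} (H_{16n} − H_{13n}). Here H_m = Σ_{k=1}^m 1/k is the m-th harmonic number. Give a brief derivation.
lim = ln(16/13)

Euler-Maclaurin gives H_m = ln m + γ + 1/(2m) + O(1/m^2). The γ and O(1/m) terms cancel in the difference:
  H_{16n} − H_{13n} = ln(16n) − ln(13n) + O(1/n) = ln(16/13) + O(1/n).
Hence the limit is ln(16/13).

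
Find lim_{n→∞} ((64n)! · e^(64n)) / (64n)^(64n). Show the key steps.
lim = ∞

Stirling: (64n)! ~ sqrt(2π·64n) · (64n/e)^(64n). Hence
  (64n)! · e^(64n) / (64n)^(64n) ~ sqrt(2π·64n) = sqrt(2π·64) · sqrt(n) → ∞.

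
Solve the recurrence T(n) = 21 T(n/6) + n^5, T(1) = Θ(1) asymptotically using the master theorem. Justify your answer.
T(n) = Θ(n^5)

log_6 21 ≈ 1.699. f(n) = n^5 dominates n^(log_6 21) since 5 > 1.699, and the regularity condition a·f(n/b) = 21·(n/6)^5 = (21/7776)·n^5 ≤ c·f(n) holds with c = 21/7776 ≈ 0.0027 < 1. So this is Case 3: T(n) = Θ(f(n)) = Θ(n^5).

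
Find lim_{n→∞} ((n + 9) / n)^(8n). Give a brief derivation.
lim = e^72

Rewrite as (1 + 9/n)^(8n). By the standard limit (1 + x/n)^n → e^x, we have (1 + 9/n)^n → e^9, and raising to the 8th power gives e^72.
More precisely, ln[(1 + 9/n)^(8n)] = 8n · ln(1 + 9/n) = 8n · (9/n + O(1/n^2)) = 72 + O(1/n) → 72.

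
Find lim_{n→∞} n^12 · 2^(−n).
lim = 0

Exponentials with base > 1 dominate every fixed polynomial: for any fixed c, n^c / 2^n → 0 as n → ∞ (e.g. by the ratio test, or by writing 2^n = e^(n ln 2) and noting e^(n ln 2) / n^c → ∞). Hence n^12 · 2^(−n) = n^12 / 2^n → 0.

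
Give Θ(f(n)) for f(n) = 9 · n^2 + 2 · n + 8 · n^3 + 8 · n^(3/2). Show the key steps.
f(n) ∈ Θ(n^3)

Compare the terms by growth order. For large n, n^a · (log n)^b dominates n^a' · (log n)^b' iff a > a', or (a = a' and b > b'). Ranking the 4 terms shows the dominant one is 8 · n^3. Hence f(n) ∈ Θ(n^3).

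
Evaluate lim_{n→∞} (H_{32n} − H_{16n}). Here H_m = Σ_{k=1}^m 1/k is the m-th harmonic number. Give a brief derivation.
lim = ln(32/16) = ln 2

Euler-Maclaurin gives H_m = ln m + γ + 1/(2m) + O(1/m^2). The γ and O(1/m) terms cancel in the difference:
  H_{32n} − H_{16n} = ln(32n) − ln(16n) + O(1/n) = ln(32/16) + O(1/n).
Hence the limit is ln(32/16) = ln 2.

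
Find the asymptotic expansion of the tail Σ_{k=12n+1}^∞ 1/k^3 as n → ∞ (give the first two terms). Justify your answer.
Σ_{k>12n} 1/k^3 = 1/(2 · (12n)^2) − 1/(2 · (12n)^3) + O(1/(12n)^4)

Compare to the integral: ∫_{12n}^∞ x^(−3) dx = [−x^(−2)/2]_{12n}^∞ = 1/((3−1)·(12n)^2). The Euler-Maclaurin correction adds −f(12n)/2 = −1/(2·(12n)^3). Euler-Maclaurin then gives
  Σ_{k>12n} 1/k^3 = ∫_{12n}^∞ dx/x^3 − 1/(2·(12n)^3) + O(1/(12n)^4).
(Equivalently this is ζ(3) − Σ_{k≤12n} 1/k^3.)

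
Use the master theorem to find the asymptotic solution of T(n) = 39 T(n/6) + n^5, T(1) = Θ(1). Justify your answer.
T(n) = Θ(n^5)

log_6 39 ≈ 2.045. f(n) = n^5 dominates n^(log_6 39) since 5 > 2.045, and the regularity condition a·f(n/b) = 39·(n/6)^5 = (39/7776)·n^5 ≤ c·f(n) holds with c = 39/7776 ≈ 0.00502 < 1. So this is Case 3: T(n) = Θ(f(n)) = Θ(n^5).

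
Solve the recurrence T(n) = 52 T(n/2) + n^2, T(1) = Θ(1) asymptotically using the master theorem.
T(n) = Θ(n^(log_2 52))

Master theorem: compare f(n) = n^2 to n^(log_2 52) where log_2 52 ≈ 5.700. Since 2 < log_2 52, we have f(n) = O(n^(log_2 52 − ε)) for some ε > 0 — Case 1. Hence T(n) = Θ(n^(log_2 52)).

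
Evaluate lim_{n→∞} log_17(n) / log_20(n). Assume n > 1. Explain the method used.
lim = ln(20) / ln(17) = log_17(20)

Change of base: log_17(n) = ln n / ln 17 and log_20(n) = ln n / ln 20. The ratio is (ln n / ln 17) · (ln 20 / ln n) = ln 20 / ln 17, a constant independent of n. So the limit is ln 20 / ln 17 = log_17(20).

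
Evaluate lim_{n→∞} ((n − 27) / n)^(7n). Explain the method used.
lim = e^(−189)

Rewrite as (1 − 27/n)^(7n). By the standard limit (1 + x/n)^n → e^x, we have (1 − 27/n)^n → e^(−27), and raising to the 7th power gives e^(−189).
More precisely, ln[(1 − 27/n)^(7n)] = 7n · ln(1 − 27/n) = 7n · (-27/n + O(1/n^2)) = -189 + O(1/n) → -189.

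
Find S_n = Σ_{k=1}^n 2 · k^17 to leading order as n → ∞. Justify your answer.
S_n ~ n^18 / 9

By integral comparison (Euler-Maclaurin), Σ_{k=1}^n 2 · k^17 = 2 · ∫_0^n x^17 dx + O(n^17) = 2 · n^18/18 = n^18 / 9 + O(n^17). (Equivalently, Faulhaber's formula gives the same leading term.)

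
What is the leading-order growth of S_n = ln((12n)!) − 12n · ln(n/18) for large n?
S_n ~ 12n · (ln 216 − 1) + O(ln n)

Stirling: ln((12n)!) = 12n ln(12n) − 12n + O(ln n).
  S_n = 12n ln(12n) − 12n − 12n ln(n/18) + O(ln n)
      = 12n ln(12n) − 12n ln n + 12n ln 18 − 12n + O(ln n)
      = 12n ln 12 + 12n ln 18 − 12n + O(ln n)
      = 12n (ln 216 − 1) + O(ln n).
Numerically ln(216) − 1 ≈ 4.3753.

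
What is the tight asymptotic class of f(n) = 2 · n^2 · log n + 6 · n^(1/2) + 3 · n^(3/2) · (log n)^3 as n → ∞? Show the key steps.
f(n) ∈ Θ(n^2 · log n)

Compare the terms by growth order. For large n, n^a · (log n)^b dominates n^a' · (log n)^b' iff a > a', or (a = a' and b > b'). Ranking the 3 terms shows the dominant one is 2 · n^2 · log n. Hence f(n) ∈ Θ(n^2 · log n).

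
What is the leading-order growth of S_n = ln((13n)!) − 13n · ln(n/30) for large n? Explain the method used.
S_n ~ 13n · (ln 390 − 1) + O(ln n)

Stirling: ln((13n)!) = 13n ln(13n) − 13n + O(ln n).
  S_n = 13n ln(13n) − 13n − 13n ln(n/30) + O(ln n)
      = 13n ln(13n) − 13n ln n + 13n ln 30 − 13n + O(ln n)
      = 13n ln 13 + 13n ln 30 − 13n + O(ln n)
      = 13n (ln 390 − 1) + O(ln n).
Numerically ln(390) − 1 ≈ 4.9661.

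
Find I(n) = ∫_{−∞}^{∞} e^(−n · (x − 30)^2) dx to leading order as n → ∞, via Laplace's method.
I(n) = sqrt(π/n)

Here φ(x) = (x − 30)^2 has its unique minimum at x* = 30 with φ(x*) = 0 and φ''(x*) = 2. Laplace's method gives
  I(n) ~ e^(−n φ(x*)) · sqrt(2π / (n · φ''(x*))) = sqrt(2π / (2n)) = sqrt(π/n).
This is exact: substituting u = (x − 30)·sqrt(n) gives I(n) = (1/sqrt(n)) ∫_{−∞}^{∞} e^(−u^2) du = sqrt(π/n).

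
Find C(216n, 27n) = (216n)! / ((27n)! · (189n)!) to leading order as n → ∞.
C(216n, 27n) ~ (16777216/823543)^(27n) · sqrt(4/(7π·27n))

Write N = 27n. Apply Stirling to each factorial:
  (8N)! ~ sqrt(2π·8N) · (8N/e)^(8N),
  N! ~ sqrt(2π N) · (N/e)^N,
  (7N)! ~ sqrt(2π·7N) · (7N/e)^(7N).
The exponential factors combine to (8N)^(8N) / (N^N · (7N)^(7N)) = 8^(8N)/7^(7N) = (8^8/7^7)^N = (16777216/823543)^N.
The square-root prefactors combine to sqrt(2π·8N) / (sqrt(2π N)·sqrt(2π·7N)) = sqrt(8 / (2π·7·N)) = sqrt(4/(7π·27n)).
Substituting N = 27n: C(216n, 27n) ~ (16777216/823543)^(27n) · sqrt(4/(7π·27n)).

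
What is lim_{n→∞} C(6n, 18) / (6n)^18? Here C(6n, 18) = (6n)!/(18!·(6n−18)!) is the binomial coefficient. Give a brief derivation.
lim = 1/18! = 1/6402373705728000

With N = 6n → ∞: C(N, 18) / N^18 = [N(N−1)…(N−17)] / (18! · N^18) = (1/18!) · 1 · (1 − 1/(6n)) · … · (1 − 17/(6n)). Each factor → 1 as N → ∞, so the limit is 1/18! = 1/6402373705728000.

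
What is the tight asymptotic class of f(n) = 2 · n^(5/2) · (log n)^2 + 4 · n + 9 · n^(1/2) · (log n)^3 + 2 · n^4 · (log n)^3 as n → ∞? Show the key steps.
f(n) ∈ Θ(n^4 · (log n)^3)

Compare the terms by growth order. For large n, n^a · (log n)^b dominates n^a' · (log n)^b' iff a > a', or (a = a' and b > b'). Ranking the 4 terms shows the dominant one is 2 · n^4 · (log n)^3. Hence f(n) ∈ Θ(n^4 · (log n)^3).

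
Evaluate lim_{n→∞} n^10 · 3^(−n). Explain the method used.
lim = 0

Exponentials with base > 1 dominate every fixed polynomial: for any fixed c, n^c / 3^n → 0 as n → ∞ (e.g. by the ratio test, or by writing 3^n = e^(n ln 3) and noting e^(n ln 3) / n^c → ∞). Hence n^10 · 3^(−n) = n^10 / 3^n → 0.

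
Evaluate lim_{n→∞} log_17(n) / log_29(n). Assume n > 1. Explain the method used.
lim = ln(29) / ln(17) = log_17(29)

Change of base: log_17(n) = ln n / ln 17 and log_29(n) = ln n / ln 29. The ratio is (ln n / ln 17) · (ln 29 / ln n) = ln 29 / ln 17, a constant independent of n. So the limit is ln 29 / ln 17 = log_17(29).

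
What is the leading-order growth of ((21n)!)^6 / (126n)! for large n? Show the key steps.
((21n)!)^6/(126n)! ~ ((2π·21n)^(5/2) / sqrt(6)) · 6^(−6·21n)  →  0

Write N = 21n. Stirling: N! ~ sqrt(2π N)(N/e)^N and (6N)! ~ sqrt(2π·6N)·(6N/e)^(6N).
  (N!)^6/(6N)! ~ (2π N)^(6/2) (N/e)^(6N) / [sqrt(2π·6N) (6N/e)^(6N)]
     = (2π N)^(6/2) / sqrt(2π·6N) · (N/(6N))^(6N)
     = (2π N)^((6−1)/2) / sqrt(6) · 6^(−6N).
Since 6^6 > 1, the factor 6^(−6N) decays exponentially, so the ratio → 0. Substituting N = 21n gives the stated form.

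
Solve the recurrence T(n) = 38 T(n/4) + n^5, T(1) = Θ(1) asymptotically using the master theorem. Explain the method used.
T(n) = Θ(n^5)

log_4 38 ≈ 2.624. f(n) = n^5 dominates n^(log_4 38) since 5 > 2.624, and the regularity condition a·f(n/b) = 38·(n/4)^5 = (38/1024)·n^5 ≤ c·f(n) holds with c = 38/1024 ≈ 0.0371 < 1. So this is Case 3: T(n) = Θ(f(n)) = Θ(n^5).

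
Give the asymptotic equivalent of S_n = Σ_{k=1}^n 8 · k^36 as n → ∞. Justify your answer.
S_n ~ 8 · n^37 / 37

By integral comparison (Euler-Maclaurin), Σ_{k=1}^n 8 · k^36 = 8 · ∫_0^n x^36 dx + O(n^36) = 8 · n^37/37 + O(n^36). (Equivalently, Faulhaber's formula gives the same leading term.)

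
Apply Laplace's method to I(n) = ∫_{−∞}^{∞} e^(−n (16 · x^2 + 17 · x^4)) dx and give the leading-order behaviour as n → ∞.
I(n) ~ sqrt(π/(16n))

φ(x) = 16 · x^2 + 17 · x^4 has its unique global minimum at x* = 0 (since φ'(x) = 32x + 68x^3 = 0 only at x = 0 for real x with both coefficients positive, and φ → ∞ as |x| → ∞). At x* = 0, φ(0) = 0 and φ''(0) = 32. Laplace's method then gives
  I(n) ~ sqrt(2π / (n · φ''(0))) · e^(−n φ(0)) = sqrt(2π / (32n)) = sqrt(π/(16n)).
The 17 · x^4 term contributes only at subleading order (an O(1/n) relative correction).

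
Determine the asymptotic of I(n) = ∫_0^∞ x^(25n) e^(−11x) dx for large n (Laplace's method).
I(n) ~ (sqrt(2π·25n) / 11) · (25n/(11e))^(25n)

Write the integrand as exp(25n ln x − 11x) and set f(x) = 25n ln x − 11x. Then f'(x) = 25n/x − 11 = 0 at x* = 25n/11, and f''(x*) = −25n/x*^2 = −11^2/(25n). Laplace's method (interior maximum) gives
  I(n) ~ e^(f(x*)) · sqrt(2π / |f''(x*)|)
        = exp(25n ln(25n/11) − 25n) · sqrt(2π · 25n / 11^2)
        = (25n/11)^(25n) e^(−25n) · sqrt(2π·25n) / 11
        = (sqrt(2π·25n) / 11) · (25n/(11e))^(25n).
This matches Γ(25n+1)/11^(25n+1) with Stirling applied to Γ.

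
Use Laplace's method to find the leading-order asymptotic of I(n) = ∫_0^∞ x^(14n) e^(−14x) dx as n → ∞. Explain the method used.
I(n) ~ (sqrt(2π·14n) / 14) · (14n/(14e))^(14n)

Write the integrand as exp(14n ln x − 14x) and set f(x) = 14n ln x − 14x. Then f'(x) = 14n/x − 14 = 0 at x* = 14n/14, and f''(x*) = −14n/x*^2 = −14^2/(14n). Laplace's method (interior maximum) gives
  I(n) ~ e^(f(x*)) · sqrt(2π / |f''(x*)|)
        = exp(14n ln(14n/14) − 14n) · sqrt(2π · 14n / 14^2)
        = (14n/14)^(14n) e^(−14n) · sqrt(2π·14n) / 14
        = (sqrt(2π·14n) / 14) · (14n/(14e))^(14n).
This matches Γ(14n+1)/14^(14n+1) with Stirling applied to Γ.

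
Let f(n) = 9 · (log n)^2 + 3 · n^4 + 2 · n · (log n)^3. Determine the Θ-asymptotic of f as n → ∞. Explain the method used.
f(n) ∈ Θ(n^4)

Compare the terms by growth order. For large n, n^a · (log n)^b dominates n^a' · (log n)^b' iff a > a', or (a = a' and b > b'). Ranking the 3 terms shows the dominant one is 3 · n^4. Hence f(n) ∈ Θ(n^4).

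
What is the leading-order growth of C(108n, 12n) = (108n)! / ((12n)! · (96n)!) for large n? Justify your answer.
C(108n, 12n) ~ (387420489/16777216)^(12n) · sqrt(9/(16π·12n))

Write N = 12n. Apply Stirling to each factorial:
  (9N)! ~ sqrt(2π·9N) · (9N/e)^(9N),
  N! ~ sqrt(2π N) · (N/e)^N,
  (8N)! ~ sqrt(2π·8N) · (8N/e)^(8N).
The exponential factors combine to (9N)^(9N) / (N^N · (8N)^(8N)) = 9^(9N)/8^(8N) = (9^9/8^8)^N = (387420489/16777216)^N.
The square-root prefactors combine to sqrt(2π·9N) / (sqrt(2π N)·sqrt(2π·8N)) = sqrt(9 / (2π·8·N)) = sqrt(9/(16π·12n)).
Substituting N = 12n: C(108n, 12n) ~ (387420489/16777216)^(12n) · sqrt(9/(16π·12n)).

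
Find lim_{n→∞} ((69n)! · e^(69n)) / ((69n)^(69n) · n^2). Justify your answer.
lim = 0

Stirling: (69n)! ~ sqrt(2π·69n) · (69n/e)^(69n). Hence
  (69n)! · e^(69n) / (69n)^(69n) ~ sqrt(2π·69n).
Dividing by n^2: sqrt(2π·69n) / n^2 = sqrt(2π·69) · n^((1−4)/2), so the expression behaves like sqrt(2π·69) · n^((1−4)/2) → 0.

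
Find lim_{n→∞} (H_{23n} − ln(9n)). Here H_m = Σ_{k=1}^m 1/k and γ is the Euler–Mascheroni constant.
lim = ln(23/9) + γ

By Euler-Maclaurin, H_m = ln m + γ + O(1/m). So
  H_{23n} − ln(9n) = ln(23n) + γ − ln(9n) + O(1/n)
                       = ln(23/9) + γ + O(1/n).
Hence the limit is ln(23/9) + γ.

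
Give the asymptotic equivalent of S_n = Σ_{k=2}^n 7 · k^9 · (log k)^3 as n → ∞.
S_n ~ 7 · n^10 · (log n)^3 / 10

By integral comparison, S_n = ∫_1^n 7 · x^9 · (log x)^3 dx + O(n^9 · (log n)^3). For the integral, the leading term of ∫_1^n x^9 (log x)^3 dx is n^10/10 · (log n)^3 (by repeated integration by parts; each step lowers the log-exponent and produces a relatively O(1/log n) correction). Hence S_n ~ 7 · n^10 · (log n)^3 / 10.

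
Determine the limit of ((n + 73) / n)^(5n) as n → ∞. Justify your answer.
lim = e^365

Rewrite as (1 + 73/n)^(5n). By the standard limit (1 + x/n)^n → e^x, we have (1 + 73/n)^n → e^73, and raising to the 5th power gives e^365.
More precisely, ln[(1 + 73/n)^(5n)] = 5n · ln(1 + 73/n) = 5n · (73/n + O(1/n^2)) = 365 + O(1/n) → 365.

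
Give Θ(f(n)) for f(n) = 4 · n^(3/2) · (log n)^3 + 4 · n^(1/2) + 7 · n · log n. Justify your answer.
f(n) ∈ Θ(n^(3/2) · (log n)^3)

Compare the terms by growth order. For large n, n^a · (log n)^b dominates n^a' · (log n)^b' iff a > a', or (a = a' and b > b'). Ranking the 3 terms shows the dominant one is 4 · n^(3/2) · (log n)^3. Hence f(n) ∈ Θ(n^(3/2) · (log n)^3).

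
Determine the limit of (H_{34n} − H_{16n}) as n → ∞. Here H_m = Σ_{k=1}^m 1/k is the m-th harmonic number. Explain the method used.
lim = ln(34/16) = ln(17/8)

Euler-Maclaurin gives H_m = ln m + γ + 1/(2m) + O(1/m^2). The γ and O(1/m) terms cancel in the difference:
  H_{34n} − H_{16n} = ln(34n) − ln(16n) + O(1/n) = ln(34/16) + O(1/n).
Hence the limit is ln(34/16) = ln(17/8).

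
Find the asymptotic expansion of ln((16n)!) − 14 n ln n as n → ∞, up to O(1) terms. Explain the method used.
ln((16n)!) − 14 n ln n = 2 n ln n + 16(ln 16 − 1) n + (1/2) ln(2π·16n) + O(1/n)

Stirling: ln((16n)!) = 16n ln(16n) − 16n + (1/2) ln(2π·16n) + O(1/n).
Expand 16n ln(16n) = 16n (ln n + ln 16) = 16n ln n + 16n ln 16.
Subtract 14n ln n: leading term is (16 − 14) n ln n = 2 n ln n. The next term is 16n ln 16 − 16n = 16(ln 16 − 1) n. Then the (1/2) ln(2π·16n) correction.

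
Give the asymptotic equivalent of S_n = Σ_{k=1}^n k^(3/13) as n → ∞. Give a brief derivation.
S_n ~ (13/16) · n^(16/13)

Integral comparison: Σ_{k=1}^n k^(3/13) = ∫_0^n x^(3/13) dx + O(n^(3/13)). The integral is n^(1 + 3/13) / (1 + 3/13) = n^((3+13)/13) / ((3+13)/13) = (13/16) · n^(16/13).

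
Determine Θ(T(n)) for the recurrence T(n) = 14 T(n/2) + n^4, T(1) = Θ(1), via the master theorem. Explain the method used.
T(n) = Θ(n^4)

log_2 14 ≈ 3.807. f(n) = n^4 dominates n^(log_2 14) since 4 > 3.807, and the regularity condition a·f(n/b) = 14·(n/2)^4 = (14/16)·n^4 ≤ c·f(n) holds with c = 14/16 ≈ 0.875 < 1. So this is Case 3: T(n) = Θ(f(n)) = Θ(n^4).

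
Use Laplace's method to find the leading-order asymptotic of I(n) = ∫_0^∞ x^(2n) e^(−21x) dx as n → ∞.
I(n) ~ (sqrt(2π·2n) / 21) · (2n/(21e))^(2n)

Write the integrand as exp(2n ln x − 21x) and set f(x) = 2n ln x − 21x. Then f'(x) = 2n/x − 21 = 0 at x* = 2n/21, and f''(x*) = −2n/x*^2 = −21^2/(2n). Laplace's method (interior maximum) gives
  I(n) ~ e^(f(x*)) · sqrt(2π / |f''(x*)|)
        = exp(2n ln(2n/21) − 2n) · sqrt(2π · 2n / 21^2)
        = (2n/21)^(2n) e^(−2n) · sqrt(2π·2n) / 21
        = (sqrt(2π·2n) / 21) · (2n/(21e))^(2n).
This matches Γ(2n+1)/21^(2n+1) with Stirling applied to Γ.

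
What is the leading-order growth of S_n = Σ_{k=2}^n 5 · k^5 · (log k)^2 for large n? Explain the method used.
S_n ~ 5 · n^6 · (log n)^2 / 6

By integral comparison, S_n = ∫_1^n 5 · x^5 · (log x)^2 dx + O(n^5 · (log n)^2). For the integral, the leading term of ∫_1^n x^5 (log x)^2 dx is n^6/6 · (log n)^2 (by repeated integration by parts; each step lowers the log-exponent and produces a relatively O(1/log n) correction). Hence S_n ~ 5 · n^6 · (log n)^2 / 6.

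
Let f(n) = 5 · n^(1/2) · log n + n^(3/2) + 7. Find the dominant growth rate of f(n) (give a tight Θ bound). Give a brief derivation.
f(n) ∈ Θ(n^(3/2))

Compare the terms by growth order. For large n, n^a · (log n)^b dominates n^a' · (log n)^b' iff a > a', or (a = a' and b > b'). Ranking the 3 terms shows the dominant one is n^(3/2). Hence f(n) ∈ Θ(n^(3/2)).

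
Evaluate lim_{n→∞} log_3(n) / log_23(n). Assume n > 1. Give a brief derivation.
lim = ln(23) / ln(3) = log_3(23)

Change of base: log_3(n) = ln n / ln 3 and log_23(n) = ln n / ln 23. The ratio is (ln n / ln 3) · (ln 23 / ln n) = ln 23 / ln 3, a constant independent of n. So the limit is ln 23 / ln 3 = log_3(23).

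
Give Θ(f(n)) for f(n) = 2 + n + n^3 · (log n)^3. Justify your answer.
f(n) ∈ Θ(n^3 · (log n)^3)

Compare the terms by growth order. For large n, n^a · (log n)^b dominates n^a' · (log n)^b' iff a > a', or (a = a' and b > b'). Ranking the 3 terms shows the dominant one is n^3 · (log n)^3. Hence f(n) ∈ Θ(n^3 · (log n)^3).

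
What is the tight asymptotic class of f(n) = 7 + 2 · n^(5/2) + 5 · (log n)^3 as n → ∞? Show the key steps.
f(n) ∈ Θ(n^(5/2))

Compare the terms by growth order. For large n, n^a · (log n)^b dominates n^a' · (log n)^b' iff a > a', or (a = a' and b > b'). Ranking the 3 terms shows the dominant one is 2 · n^(5/2). Hence f(n) ∈ Θ(n^(5/2)).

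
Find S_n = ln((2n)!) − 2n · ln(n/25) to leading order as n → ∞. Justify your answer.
S_n ~ 2n · (ln 50 − 1) + O(ln n)

Stirling: ln((2n)!) = 2n ln(2n) − 2n + O(ln n).
  S_n = 2n ln(2n) − 2n − 2n ln(n/25) + O(ln n)
      = 2n ln(2n) − 2n ln n + 2n ln 25 − 2n + O(ln n)
      = 2n ln 2 + 2n ln 25 − 2n + O(ln n)
      = 2n (ln 50 − 1) + O(ln n).
Numerically ln(50) − 1 ≈ 2.9120.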